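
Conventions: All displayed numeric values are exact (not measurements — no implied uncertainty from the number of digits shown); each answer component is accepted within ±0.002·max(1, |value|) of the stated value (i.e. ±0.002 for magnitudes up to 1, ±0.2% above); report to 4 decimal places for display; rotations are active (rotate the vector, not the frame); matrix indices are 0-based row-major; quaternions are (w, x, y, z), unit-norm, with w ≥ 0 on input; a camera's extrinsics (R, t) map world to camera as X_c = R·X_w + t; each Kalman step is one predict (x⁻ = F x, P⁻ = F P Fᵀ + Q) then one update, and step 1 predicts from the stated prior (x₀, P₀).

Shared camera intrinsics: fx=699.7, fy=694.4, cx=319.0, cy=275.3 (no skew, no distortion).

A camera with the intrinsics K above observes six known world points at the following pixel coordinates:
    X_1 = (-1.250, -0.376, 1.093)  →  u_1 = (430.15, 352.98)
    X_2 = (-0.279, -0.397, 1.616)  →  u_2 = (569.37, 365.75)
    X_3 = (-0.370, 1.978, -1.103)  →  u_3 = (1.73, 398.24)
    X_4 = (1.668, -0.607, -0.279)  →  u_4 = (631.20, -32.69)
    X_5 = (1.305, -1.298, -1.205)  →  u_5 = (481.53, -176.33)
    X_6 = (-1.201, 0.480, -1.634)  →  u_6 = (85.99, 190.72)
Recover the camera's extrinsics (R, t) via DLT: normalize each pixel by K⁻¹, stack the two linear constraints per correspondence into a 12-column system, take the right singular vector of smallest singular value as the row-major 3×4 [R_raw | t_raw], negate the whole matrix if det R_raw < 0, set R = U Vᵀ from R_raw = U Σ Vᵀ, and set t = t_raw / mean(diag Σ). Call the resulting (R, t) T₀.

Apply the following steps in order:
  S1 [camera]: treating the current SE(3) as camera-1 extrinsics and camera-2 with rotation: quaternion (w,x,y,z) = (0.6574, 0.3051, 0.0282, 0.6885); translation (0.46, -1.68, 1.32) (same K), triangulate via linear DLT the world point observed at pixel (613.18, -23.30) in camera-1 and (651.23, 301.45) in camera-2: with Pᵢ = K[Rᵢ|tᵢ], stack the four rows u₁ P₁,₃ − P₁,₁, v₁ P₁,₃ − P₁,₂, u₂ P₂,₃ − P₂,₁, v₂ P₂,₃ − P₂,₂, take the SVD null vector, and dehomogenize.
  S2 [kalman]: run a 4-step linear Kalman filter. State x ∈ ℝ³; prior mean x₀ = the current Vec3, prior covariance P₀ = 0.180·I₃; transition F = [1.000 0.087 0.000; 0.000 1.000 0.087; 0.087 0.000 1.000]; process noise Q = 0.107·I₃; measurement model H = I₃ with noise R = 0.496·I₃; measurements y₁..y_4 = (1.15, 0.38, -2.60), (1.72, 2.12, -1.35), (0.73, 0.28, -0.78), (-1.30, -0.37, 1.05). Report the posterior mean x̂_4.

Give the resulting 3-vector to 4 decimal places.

result = (0.3801, 0.0647, -0.1672)

source (pnp_recover): camera pose = R=[0.4759 -0.4707 0.7429; -0.3194 0.6946 0.6447; -0.8195 -0.5440 0.1802], t=(0.4900, -0.2200, 4.1400)
after S1 (triangulate): (1.6933, -0.3774, -0.3447)
after S2 (kf_track): (0.3801, 0.0647, -0.1672)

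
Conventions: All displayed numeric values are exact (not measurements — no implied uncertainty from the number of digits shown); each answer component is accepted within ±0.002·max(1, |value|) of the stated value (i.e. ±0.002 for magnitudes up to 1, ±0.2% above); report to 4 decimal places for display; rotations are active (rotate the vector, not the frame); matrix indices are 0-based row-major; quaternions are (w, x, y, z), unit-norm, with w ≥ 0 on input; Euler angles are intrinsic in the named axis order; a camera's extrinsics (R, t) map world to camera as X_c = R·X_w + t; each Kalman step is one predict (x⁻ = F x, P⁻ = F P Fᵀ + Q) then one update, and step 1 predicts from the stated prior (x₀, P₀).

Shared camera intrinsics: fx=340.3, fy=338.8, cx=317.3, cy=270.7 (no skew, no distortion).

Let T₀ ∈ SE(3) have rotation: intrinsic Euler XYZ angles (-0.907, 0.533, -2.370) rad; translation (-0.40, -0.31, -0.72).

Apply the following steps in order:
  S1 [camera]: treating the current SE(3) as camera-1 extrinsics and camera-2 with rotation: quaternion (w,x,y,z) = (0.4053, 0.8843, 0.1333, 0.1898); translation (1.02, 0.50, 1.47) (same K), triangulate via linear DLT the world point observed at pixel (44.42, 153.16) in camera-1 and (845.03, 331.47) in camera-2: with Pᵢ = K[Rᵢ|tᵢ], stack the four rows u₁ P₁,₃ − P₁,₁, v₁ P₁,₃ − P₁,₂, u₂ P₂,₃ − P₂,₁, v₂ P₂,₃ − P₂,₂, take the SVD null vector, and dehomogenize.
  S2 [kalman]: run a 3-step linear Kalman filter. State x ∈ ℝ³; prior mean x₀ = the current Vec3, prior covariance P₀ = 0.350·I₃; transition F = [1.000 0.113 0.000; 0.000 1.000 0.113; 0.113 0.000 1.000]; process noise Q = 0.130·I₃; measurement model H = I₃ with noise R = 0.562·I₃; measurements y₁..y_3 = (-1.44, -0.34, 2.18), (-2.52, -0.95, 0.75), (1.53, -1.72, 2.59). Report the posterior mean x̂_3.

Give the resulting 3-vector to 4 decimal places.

after S1 (triangulate): (1.2427, 0.3512, 0.7125)
after S2 (kf_track): (-0.0590, -0.7032, 1.6071)

result = (-0.0590, -0.7032, 1.6071)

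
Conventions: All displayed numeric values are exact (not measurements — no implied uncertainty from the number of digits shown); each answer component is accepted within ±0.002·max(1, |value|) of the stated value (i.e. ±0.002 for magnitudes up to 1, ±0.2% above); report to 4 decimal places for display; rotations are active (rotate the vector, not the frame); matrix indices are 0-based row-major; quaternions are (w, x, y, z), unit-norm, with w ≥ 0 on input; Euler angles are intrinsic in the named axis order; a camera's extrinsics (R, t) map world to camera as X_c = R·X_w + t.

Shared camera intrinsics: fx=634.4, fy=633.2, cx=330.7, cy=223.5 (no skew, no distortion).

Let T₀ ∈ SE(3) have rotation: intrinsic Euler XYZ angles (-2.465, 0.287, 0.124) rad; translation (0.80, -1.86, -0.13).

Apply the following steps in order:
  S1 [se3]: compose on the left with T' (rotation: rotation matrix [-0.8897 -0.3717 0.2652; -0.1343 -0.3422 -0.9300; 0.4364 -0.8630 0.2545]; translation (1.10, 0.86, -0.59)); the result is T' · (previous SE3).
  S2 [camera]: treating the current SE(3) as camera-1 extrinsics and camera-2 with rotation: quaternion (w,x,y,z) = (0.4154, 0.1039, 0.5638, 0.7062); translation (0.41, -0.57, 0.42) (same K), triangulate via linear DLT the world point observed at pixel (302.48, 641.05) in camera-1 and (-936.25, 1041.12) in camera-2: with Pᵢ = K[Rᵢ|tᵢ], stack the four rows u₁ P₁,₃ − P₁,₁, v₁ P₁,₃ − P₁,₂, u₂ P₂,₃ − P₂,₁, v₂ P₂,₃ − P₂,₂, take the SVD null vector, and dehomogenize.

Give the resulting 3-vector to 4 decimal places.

result = (1.9064, 0.8877, 0.0271)

after S1 (compose_se3): R=[-0.7080 0.2129 -0.6734; -0.1663 0.8764 0.4520; 0.6864 0.4320 -0.5851], t=(1.0451, 1.5099, 1.3312)
after S2 (triangulate): (1.9064, 0.8877, 0.0271)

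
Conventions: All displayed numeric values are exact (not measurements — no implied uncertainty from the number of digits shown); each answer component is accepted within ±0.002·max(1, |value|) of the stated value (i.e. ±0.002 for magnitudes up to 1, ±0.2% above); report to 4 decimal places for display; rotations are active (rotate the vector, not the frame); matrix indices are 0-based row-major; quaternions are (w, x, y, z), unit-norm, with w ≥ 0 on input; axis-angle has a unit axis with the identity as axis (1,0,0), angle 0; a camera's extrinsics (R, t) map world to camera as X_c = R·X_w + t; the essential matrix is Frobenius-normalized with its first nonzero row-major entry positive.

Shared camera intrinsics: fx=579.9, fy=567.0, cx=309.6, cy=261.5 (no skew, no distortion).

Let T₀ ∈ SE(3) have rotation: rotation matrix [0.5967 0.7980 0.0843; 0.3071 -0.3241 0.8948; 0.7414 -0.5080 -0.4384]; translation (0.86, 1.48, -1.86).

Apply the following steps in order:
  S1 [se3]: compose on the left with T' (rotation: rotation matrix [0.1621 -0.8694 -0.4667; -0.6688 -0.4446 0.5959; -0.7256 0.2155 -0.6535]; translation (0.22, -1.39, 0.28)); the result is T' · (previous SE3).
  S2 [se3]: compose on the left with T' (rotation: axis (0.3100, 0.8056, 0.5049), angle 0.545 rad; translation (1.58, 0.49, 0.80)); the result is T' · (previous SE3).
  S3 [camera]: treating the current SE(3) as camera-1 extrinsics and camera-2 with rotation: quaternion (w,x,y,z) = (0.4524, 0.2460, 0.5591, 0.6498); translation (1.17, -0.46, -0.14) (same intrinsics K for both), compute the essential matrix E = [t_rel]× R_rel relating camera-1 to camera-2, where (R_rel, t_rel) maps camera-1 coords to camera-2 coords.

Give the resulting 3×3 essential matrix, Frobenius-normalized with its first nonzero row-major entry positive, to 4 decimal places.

after S1 (compose_se3): R=[-0.5163 0.6483 -0.5597; -0.0938 -0.6923 -0.7155; -0.8513 -0.3169 0.4182], t=(-0.0592, -3.7315, 1.1905)
after S2 (compose_se3): R=[-0.8023 0.5800 -0.1409; -0.1562 -0.4317 -0.8884; -0.5761 -0.6908 0.4370], t=(2.8944, -3.1906, 1.0658)
after S3 (essential): [0.4639 0.3948 0.2013; -0.1468 -0.1564 0.6735; -0.2195 -0.1878 -0.0731]

matrix = [0.4639 0.3948 0.2013; -0.1468 -0.1564 0.6735; -0.2195 -0.1878 -0.0731]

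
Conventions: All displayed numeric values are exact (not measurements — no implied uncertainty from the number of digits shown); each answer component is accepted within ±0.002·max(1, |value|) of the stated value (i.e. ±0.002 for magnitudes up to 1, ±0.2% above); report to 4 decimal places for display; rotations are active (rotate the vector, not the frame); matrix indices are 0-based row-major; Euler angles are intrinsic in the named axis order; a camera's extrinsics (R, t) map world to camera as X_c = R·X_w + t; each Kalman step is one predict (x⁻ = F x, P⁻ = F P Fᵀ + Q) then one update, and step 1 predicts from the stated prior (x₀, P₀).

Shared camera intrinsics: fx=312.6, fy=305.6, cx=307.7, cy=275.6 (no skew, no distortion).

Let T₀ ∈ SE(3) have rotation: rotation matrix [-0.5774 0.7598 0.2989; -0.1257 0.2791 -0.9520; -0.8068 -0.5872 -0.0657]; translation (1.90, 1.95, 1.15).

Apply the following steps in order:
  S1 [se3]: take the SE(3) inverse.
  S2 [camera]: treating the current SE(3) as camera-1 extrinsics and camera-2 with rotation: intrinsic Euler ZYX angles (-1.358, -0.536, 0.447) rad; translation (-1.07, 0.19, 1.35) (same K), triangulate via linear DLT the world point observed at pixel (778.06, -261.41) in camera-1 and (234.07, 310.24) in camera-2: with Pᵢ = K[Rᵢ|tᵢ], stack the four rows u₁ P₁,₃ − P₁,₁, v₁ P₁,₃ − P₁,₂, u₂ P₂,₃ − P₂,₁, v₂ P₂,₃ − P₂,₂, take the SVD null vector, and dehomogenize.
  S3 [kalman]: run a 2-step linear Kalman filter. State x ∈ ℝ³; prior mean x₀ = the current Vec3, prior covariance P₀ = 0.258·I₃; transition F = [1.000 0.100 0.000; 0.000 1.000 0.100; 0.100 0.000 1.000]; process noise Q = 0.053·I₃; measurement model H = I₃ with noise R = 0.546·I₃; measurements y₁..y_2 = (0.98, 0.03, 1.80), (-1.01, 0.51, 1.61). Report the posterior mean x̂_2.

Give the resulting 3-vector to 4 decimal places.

after S1 (invert_se3): R=[-0.5774 -0.1256 -0.8068; 0.7598 0.2791 -0.5872; 0.2989 -0.9520 -0.0657], t=(2.2698, -1.3125, 1.3640)
after S2 (triangulate): (0.7241, 0.9429, 0.9971)
after S3 (kf_track): (0.3200, 0.6791, 1.4133)

result = (0.3200, 0.6791, 1.4133)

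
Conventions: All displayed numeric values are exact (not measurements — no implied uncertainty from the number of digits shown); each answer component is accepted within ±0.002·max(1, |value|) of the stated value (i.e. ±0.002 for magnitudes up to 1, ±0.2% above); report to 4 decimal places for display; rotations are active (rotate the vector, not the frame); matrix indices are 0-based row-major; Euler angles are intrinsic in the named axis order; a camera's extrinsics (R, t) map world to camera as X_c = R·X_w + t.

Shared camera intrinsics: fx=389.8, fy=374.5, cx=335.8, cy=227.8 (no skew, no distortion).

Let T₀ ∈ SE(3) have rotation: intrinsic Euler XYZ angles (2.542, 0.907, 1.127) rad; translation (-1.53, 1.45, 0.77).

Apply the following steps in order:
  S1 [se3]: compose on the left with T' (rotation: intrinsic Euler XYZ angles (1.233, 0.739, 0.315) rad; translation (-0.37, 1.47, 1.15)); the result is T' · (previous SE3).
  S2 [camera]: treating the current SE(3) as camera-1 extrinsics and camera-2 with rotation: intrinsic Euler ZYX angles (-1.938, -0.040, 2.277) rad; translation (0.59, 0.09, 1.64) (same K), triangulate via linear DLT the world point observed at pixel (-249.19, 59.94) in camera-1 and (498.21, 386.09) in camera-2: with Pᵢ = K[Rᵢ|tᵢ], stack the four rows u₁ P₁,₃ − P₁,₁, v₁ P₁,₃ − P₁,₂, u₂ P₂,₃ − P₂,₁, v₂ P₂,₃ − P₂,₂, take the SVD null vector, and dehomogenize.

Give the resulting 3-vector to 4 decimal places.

result = (-1.7202, 1.4925, -1.7986)

after S1 (compose_se3): R=[0.8443 -0.4503 0.2906; -0.4287 -0.2421 0.8704; -0.3216 -0.8594 -0.3975], t=(-1.2587, 0.0229, 2.6171)
after S2 (triangulate): (-1.7202, 1.4925, -1.7986)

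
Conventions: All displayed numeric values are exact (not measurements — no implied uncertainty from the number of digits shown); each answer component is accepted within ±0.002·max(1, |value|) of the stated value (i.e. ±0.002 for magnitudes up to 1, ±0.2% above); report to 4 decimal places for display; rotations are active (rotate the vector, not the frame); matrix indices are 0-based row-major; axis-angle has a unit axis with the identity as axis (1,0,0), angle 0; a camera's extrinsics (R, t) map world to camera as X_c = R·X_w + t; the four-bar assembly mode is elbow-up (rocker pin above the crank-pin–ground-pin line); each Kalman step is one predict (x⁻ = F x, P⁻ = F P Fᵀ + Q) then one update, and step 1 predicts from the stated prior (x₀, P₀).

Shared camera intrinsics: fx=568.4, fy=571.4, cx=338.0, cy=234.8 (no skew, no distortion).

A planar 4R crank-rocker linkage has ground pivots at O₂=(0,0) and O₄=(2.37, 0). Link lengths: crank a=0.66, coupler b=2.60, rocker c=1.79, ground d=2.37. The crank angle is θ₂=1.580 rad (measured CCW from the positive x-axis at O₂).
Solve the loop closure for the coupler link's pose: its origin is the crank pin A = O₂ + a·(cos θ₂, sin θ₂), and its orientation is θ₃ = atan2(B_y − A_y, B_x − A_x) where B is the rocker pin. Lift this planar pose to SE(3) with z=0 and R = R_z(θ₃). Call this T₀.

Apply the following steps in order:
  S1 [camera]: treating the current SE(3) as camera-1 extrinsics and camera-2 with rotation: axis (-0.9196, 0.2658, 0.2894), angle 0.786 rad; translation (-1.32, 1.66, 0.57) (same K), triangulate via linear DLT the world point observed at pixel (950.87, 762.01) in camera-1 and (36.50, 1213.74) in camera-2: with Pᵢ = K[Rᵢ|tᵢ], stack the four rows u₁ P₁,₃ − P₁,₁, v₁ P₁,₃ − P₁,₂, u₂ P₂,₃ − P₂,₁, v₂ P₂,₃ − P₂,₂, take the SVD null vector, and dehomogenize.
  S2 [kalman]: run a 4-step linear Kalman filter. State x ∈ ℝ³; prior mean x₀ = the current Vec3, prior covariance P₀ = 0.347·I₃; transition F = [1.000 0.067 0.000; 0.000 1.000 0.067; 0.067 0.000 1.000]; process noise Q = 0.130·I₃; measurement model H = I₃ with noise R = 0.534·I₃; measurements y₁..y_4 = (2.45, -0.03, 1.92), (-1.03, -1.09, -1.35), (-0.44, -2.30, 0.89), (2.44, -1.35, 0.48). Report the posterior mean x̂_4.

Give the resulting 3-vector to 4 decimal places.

result = (0.9064, -1.2325, 0.4969)

source (fourbar_fk): coupler pose = R=[0.9007 -0.4345 0.0000; 0.4345 0.9007 0.0000; 0.0000 0.0000 1.0000], t=(-0.0061, 0.6600, 0.0000)
after S1 (triangulate): (0.5879, -0.3674, 0.6335)
after S2 (kf_track): (0.9064, -1.2325, 0.4969)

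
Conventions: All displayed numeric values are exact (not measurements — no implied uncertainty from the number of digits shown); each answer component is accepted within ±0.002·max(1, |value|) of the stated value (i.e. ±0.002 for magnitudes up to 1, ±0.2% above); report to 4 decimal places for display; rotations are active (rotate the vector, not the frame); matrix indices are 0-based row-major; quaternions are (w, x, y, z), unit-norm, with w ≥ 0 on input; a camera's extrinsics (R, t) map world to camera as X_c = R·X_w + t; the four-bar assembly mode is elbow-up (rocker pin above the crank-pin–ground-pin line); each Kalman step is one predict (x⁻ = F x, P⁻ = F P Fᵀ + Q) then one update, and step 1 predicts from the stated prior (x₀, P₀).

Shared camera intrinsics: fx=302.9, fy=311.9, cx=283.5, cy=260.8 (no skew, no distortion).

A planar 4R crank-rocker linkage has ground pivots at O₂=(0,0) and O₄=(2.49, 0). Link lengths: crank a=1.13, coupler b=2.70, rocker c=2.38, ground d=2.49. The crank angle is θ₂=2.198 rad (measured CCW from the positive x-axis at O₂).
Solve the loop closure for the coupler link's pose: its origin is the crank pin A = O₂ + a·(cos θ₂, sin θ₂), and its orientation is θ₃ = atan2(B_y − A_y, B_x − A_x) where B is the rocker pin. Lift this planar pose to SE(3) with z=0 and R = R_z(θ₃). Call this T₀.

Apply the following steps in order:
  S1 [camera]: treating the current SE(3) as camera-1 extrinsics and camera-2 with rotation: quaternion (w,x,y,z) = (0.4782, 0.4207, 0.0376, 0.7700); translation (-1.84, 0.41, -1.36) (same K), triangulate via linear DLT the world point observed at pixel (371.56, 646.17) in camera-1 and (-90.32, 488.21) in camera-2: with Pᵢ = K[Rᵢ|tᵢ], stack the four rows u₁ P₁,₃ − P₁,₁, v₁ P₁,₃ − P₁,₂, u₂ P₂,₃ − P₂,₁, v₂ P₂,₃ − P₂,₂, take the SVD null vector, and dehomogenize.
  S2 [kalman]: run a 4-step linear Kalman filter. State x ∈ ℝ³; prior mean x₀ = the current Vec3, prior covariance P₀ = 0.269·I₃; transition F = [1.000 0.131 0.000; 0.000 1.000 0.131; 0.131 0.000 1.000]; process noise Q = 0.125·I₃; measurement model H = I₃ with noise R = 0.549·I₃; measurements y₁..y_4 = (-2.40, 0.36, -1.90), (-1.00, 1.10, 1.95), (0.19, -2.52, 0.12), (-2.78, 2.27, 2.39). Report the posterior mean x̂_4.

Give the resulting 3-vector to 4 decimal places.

source (fourbar_fk): coupler pose = R=[0.8711 -0.4912 0.0000; 0.4912 0.8711 0.0000; 0.0000 0.0000 1.0000], t=(-0.6632, 0.9149, 0.0000)
after S1 (triangulate): (1.6695, 0.5500, 1.7919)
after S2 (kf_track): (-1.0861, 0.6110, 1.2087)

result = (-1.0861, 0.6110, 1.2087)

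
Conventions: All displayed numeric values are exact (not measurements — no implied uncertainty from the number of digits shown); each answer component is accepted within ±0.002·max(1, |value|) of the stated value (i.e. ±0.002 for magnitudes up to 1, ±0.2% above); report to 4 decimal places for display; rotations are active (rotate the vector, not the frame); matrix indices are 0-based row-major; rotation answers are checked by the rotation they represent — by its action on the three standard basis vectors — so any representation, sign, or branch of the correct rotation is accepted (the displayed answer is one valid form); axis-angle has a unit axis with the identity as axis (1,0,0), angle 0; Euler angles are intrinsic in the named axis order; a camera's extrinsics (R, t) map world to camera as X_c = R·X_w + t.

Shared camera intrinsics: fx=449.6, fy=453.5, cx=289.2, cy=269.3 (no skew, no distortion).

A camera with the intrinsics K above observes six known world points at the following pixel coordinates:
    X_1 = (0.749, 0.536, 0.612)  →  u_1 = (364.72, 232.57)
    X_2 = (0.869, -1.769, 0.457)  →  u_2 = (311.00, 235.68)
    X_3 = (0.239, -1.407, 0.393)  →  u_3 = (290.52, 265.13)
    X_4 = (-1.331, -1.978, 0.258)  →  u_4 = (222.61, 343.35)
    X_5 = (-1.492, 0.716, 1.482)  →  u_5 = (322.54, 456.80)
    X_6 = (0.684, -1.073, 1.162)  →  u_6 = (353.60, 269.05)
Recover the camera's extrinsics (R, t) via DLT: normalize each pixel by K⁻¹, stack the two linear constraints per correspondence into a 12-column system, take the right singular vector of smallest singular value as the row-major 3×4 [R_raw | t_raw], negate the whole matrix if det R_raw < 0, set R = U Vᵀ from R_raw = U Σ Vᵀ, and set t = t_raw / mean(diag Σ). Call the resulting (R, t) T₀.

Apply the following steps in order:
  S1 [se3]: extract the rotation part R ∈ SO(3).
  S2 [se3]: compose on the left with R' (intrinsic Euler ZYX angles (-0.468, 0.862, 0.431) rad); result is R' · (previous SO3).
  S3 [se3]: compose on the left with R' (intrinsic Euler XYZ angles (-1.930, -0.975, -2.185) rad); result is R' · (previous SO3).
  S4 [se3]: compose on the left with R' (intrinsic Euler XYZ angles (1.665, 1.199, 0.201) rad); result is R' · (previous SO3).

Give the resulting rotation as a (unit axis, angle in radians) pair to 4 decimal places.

source (pnp_recover): camera pose = R=[0.5511 0.1858 0.8135; -0.8252 -0.0231 0.5644; 0.1237 -0.9823 0.1406], t=(-0.1700, -0.1200, 5.3501)
after S1 (rot_of_se3): [0.5511 0.1858 0.8135; -0.8252 -0.0231 0.5644; 0.1237 -0.9823 0.1406]
after S2 (compose_so3): [-0.1988 -0.3276 0.9237; -0.7975 0.6019 0.0419; -0.5697 -0.7283 -0.3809]
after S3 (compose_so3): [0.1701 0.9848 0.0358; -0.9342 0.1727 -0.3122; -0.3137 0.0197 0.9493]
after S4 (compose_so3): [-0.1639 0.3564 0.9198; 0.5239 0.8215 -0.2249; -0.8358 0.4451 -0.3214]

rotation (axis_angle) = ((0.3551, 0.9306, 0.0888), 1.9091)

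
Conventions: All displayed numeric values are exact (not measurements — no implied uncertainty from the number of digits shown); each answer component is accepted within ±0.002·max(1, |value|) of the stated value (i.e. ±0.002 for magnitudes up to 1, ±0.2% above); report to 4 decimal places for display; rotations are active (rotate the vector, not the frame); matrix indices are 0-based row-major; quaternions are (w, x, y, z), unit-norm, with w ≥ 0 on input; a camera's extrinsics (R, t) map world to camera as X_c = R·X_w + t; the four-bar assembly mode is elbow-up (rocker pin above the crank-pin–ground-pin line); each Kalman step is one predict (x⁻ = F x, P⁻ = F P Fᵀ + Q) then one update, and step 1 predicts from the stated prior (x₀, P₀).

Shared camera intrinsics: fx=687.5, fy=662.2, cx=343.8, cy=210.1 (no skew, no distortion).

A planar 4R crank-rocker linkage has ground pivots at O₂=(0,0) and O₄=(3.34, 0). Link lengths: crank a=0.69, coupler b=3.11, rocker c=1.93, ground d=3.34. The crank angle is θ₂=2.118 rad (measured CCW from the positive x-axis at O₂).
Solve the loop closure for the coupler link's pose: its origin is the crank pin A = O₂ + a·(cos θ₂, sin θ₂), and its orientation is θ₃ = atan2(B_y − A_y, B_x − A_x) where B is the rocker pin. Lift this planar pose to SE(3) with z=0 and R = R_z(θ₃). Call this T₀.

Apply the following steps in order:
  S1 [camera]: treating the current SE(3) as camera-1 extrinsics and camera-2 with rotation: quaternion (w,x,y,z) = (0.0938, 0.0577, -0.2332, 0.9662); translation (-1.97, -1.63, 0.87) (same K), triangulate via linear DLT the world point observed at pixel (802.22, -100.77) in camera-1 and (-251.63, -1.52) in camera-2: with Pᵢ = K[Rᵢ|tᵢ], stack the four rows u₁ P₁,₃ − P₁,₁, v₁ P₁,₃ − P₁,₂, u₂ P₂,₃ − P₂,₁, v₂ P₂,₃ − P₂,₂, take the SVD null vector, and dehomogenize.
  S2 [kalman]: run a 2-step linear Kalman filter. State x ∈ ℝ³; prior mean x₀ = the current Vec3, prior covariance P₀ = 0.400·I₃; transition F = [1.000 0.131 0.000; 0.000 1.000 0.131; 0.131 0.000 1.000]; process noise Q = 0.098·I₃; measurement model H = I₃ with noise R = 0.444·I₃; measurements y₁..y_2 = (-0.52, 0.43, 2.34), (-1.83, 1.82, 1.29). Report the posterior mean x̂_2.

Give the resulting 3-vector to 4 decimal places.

result = (-0.7808, 0.6441, 1.5788)

source (fourbar_fk): coupler pose = R=[0.9277 -0.3732 0.0000; 0.3732 0.9277 0.0000; 0.0000 0.0000 1.0000], t=(-0.3590, 0.5892, 0.0000)
after S1 (triangulate): (0.5805, -1.4021, 1.0541)
after S2 (kf_track): (-0.7808, 0.6441, 1.5788)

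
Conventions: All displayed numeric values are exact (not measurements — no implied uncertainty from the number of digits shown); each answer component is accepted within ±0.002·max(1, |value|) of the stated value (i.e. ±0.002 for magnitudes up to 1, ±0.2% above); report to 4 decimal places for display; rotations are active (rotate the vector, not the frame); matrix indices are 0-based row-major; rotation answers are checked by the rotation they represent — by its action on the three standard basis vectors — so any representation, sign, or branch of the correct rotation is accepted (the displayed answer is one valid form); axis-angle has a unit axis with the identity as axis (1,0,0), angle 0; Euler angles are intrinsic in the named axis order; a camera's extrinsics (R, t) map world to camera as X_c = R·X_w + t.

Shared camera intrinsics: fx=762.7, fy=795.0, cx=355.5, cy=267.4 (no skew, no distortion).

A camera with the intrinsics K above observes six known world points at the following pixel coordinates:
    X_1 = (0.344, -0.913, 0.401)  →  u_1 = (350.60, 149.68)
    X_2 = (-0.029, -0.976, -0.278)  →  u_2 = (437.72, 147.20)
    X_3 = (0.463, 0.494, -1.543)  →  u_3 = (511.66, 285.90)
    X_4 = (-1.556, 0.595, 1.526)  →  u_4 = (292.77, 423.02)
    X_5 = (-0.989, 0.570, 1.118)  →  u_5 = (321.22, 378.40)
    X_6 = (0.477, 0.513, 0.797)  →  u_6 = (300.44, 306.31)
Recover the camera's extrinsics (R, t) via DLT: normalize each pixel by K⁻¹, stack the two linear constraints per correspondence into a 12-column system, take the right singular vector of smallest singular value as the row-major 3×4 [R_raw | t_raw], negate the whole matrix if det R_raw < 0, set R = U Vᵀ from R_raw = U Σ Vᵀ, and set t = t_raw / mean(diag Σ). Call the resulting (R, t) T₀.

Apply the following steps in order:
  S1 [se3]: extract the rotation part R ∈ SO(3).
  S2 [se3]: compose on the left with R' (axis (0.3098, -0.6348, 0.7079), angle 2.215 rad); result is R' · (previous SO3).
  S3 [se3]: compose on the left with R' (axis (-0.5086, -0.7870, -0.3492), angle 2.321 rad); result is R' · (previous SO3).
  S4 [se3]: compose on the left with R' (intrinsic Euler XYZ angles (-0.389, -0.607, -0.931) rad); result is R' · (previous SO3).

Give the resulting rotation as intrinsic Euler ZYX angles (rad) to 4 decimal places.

rotation (euler_zyx) = (2.5939, 0.5542, -0.6515)

source (pnp_recover): camera pose = R=[-0.3806 -0.0410 -0.9239; -0.2592 0.9637 0.0640; 0.8877 0.2638 -0.3774], t=(0.4200, -0.0700, 6.9306)
after S1 (rot_of_se3): [-0.3806 -0.0410 -0.9239; -0.2592 0.9637 0.0640; 0.8877 0.2638 -0.3774]
after S2 (compose_so3): [0.2594 -0.8717 0.4157; -0.9654 -0.2226 0.1356; -0.0257 -0.4365 -0.8993]
after S3 (compose_so3): [-0.9534 0.1293 0.2726; -0.2605 -0.8084 -0.5278; 0.1521 -0.5743 0.8044]
after S4 (compose_so3): [-0.7259 -0.1417 -0.6730; 0.4428 -0.8450 -0.2997; -0.5262 -0.5156 0.6762]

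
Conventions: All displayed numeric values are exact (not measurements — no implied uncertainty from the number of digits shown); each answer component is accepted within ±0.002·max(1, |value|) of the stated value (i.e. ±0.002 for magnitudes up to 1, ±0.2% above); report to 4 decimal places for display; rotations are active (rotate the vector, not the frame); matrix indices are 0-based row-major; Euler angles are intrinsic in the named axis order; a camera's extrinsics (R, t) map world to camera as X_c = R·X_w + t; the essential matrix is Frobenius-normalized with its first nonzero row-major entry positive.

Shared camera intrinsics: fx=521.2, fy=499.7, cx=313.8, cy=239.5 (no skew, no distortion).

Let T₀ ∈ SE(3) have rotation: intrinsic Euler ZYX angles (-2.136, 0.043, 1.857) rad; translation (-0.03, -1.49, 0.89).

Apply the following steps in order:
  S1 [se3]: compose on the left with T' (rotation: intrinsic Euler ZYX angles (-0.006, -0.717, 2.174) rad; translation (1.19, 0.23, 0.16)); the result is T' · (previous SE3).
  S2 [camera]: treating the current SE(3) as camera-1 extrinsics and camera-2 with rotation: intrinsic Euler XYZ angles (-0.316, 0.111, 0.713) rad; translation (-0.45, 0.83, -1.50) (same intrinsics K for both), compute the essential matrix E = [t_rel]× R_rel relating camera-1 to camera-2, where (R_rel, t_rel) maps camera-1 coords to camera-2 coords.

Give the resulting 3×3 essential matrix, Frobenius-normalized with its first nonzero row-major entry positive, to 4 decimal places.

after S1 (compose_se3): R=[0.0403 0.0928 -0.9949; 0.5138 -0.8559 -0.0590; -0.8570 -0.5088 -0.0822], t=(2.3061, 0.3356, -1.1652)
after S2 (essential): [0.0728 -0.1740 -0.5366; 0.4810 -0.4758 0.0677; -0.1173 0.0359 -0.4461]

matrix = [0.0728 -0.1740 -0.5366; 0.4810 -0.4758 0.0677; -0.1173 0.0359 -0.4461]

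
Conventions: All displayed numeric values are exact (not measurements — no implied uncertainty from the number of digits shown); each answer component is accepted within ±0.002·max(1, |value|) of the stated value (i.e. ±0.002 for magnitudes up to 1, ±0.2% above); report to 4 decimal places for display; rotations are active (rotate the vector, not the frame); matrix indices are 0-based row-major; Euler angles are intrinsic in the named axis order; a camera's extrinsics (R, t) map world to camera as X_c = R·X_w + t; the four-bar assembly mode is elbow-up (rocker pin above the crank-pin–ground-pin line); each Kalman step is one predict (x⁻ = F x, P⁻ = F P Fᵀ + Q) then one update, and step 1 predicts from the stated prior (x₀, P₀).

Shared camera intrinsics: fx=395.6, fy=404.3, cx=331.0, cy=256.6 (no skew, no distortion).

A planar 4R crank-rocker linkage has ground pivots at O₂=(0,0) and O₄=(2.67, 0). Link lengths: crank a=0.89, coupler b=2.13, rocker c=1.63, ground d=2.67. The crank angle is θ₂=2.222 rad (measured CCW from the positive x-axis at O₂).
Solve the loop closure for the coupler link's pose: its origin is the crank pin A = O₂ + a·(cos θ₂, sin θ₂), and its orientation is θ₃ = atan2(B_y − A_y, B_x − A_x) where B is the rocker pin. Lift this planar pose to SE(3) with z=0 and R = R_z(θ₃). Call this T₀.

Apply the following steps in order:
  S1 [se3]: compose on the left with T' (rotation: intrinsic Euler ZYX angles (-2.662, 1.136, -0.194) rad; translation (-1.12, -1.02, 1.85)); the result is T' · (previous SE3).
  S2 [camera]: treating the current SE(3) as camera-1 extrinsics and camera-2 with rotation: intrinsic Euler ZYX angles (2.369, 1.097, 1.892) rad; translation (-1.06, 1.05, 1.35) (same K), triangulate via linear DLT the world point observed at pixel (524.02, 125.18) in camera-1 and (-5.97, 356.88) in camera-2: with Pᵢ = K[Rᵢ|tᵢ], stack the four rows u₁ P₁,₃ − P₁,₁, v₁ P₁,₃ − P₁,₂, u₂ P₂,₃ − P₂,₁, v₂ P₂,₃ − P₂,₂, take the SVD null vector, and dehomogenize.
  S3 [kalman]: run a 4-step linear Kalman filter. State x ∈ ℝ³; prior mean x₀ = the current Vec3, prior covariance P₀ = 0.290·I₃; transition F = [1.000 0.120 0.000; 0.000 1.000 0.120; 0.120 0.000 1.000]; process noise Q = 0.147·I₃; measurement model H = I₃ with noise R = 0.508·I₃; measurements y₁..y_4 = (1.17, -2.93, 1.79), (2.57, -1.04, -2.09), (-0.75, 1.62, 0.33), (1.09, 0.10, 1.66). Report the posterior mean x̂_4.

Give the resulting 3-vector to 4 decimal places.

result = (0.6927, 0.1161, 0.5836)

source (fourbar_fk): coupler pose = R=[0.9758 -0.2187 0.0000; 0.2187 0.9758 0.0000; 0.0000 0.0000 1.0000], t=(-0.5395, 0.7079, 0.0000)
after S1 (compose_se3): R=[-0.2317 0.6749 -0.7006; -0.3624 -0.7282 -0.5817; -0.9028 0.1191 0.4133], t=(-0.4881, -1.4743, 2.2818)
after S2 (triangulate): (-0.9276, 0.7694, -1.4636)
after S3 (kf_track): (0.6927, 0.1161, 0.5836)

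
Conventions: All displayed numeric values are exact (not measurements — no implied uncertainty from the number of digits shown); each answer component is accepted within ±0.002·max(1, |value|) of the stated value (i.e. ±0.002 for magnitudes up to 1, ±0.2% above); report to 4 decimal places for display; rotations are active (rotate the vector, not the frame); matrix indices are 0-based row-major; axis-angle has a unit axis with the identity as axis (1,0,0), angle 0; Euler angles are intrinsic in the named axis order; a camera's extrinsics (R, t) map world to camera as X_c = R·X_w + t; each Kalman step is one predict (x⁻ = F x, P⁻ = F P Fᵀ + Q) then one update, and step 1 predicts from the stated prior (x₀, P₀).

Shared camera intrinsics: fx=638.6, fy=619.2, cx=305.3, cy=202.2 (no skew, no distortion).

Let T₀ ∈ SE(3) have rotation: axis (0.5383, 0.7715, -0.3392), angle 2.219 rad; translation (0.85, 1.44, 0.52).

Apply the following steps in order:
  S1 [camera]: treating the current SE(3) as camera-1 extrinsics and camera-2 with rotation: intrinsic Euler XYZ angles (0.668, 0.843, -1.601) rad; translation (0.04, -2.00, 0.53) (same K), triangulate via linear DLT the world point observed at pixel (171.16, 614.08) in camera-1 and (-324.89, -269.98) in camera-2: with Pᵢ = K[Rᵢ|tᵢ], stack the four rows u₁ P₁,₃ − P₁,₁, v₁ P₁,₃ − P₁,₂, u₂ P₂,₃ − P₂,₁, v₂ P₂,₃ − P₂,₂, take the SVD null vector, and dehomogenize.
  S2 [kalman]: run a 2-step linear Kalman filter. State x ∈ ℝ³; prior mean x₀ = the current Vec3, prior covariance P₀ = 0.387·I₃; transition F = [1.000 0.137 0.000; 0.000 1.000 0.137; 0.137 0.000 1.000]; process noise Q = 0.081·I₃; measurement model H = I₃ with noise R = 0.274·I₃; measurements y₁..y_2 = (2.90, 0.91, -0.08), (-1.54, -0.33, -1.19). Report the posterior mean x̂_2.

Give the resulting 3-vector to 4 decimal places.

after S1 (triangulate): (-1.2368, -1.2119, -0.9819)
after S2 (kf_track): (-0.0524, -0.1898, -0.7382)

result = (-0.0524, -0.1898, -0.7382)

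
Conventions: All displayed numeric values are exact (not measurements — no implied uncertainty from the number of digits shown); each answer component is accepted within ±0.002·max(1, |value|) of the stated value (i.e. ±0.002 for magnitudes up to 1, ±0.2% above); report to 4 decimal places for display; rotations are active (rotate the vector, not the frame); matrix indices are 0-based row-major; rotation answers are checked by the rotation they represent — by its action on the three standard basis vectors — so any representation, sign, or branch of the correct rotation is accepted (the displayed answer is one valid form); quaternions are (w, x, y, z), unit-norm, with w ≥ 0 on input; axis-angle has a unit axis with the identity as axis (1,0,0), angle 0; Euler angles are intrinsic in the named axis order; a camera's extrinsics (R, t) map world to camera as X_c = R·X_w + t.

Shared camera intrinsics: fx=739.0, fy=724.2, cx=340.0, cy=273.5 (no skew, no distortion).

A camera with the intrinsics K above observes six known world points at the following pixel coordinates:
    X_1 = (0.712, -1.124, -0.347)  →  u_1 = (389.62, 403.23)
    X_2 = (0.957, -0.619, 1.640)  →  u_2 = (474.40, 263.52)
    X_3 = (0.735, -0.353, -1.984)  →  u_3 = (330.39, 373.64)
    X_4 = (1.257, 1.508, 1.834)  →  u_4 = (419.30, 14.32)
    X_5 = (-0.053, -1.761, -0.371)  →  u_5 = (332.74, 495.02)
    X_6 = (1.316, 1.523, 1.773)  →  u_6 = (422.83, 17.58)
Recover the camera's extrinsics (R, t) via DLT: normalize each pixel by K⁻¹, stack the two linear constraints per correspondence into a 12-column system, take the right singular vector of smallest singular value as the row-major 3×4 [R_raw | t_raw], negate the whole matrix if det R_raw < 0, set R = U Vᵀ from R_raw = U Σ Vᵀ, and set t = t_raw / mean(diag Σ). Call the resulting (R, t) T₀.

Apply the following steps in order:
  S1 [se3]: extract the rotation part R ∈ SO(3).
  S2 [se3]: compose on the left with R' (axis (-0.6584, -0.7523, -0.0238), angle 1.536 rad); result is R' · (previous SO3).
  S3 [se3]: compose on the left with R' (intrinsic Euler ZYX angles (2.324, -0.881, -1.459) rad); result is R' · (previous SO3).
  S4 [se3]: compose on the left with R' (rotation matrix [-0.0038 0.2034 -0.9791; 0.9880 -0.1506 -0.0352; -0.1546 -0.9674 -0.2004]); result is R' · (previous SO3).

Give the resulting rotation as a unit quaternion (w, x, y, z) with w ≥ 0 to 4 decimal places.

rotation (quat) = (0.6813, 0.3173, -0.5475, -0.3680)

source (pnp_recover): camera pose = R=[0.9274 -0.3048 0.2166; -0.2009 -0.8946 -0.3991; 0.3154 0.3266 -0.8910], t=(-0.4700, 0.2202, 6.6506)
after S1 (rot_of_se3): [0.9274 -0.3048 0.2166; -0.2009 -0.8946 -0.3991; 0.3154 0.3266 -0.8910]
after S2 (compose_so3): [0.0871 -0.8278 0.5543; 0.5176 -0.4377 -0.7351; 0.8512 0.3509 0.3903]
after S3 (compose_so3): [-0.9184 0.3917 -0.0560; -0.3416 -0.8562 -0.3875; -0.1997 -0.3368 0.9202]
after S4 (compose_so3): [0.1296 0.1541 -0.9795; -0.8489 0.5278 -0.0293; 0.5125 0.8353 0.1992]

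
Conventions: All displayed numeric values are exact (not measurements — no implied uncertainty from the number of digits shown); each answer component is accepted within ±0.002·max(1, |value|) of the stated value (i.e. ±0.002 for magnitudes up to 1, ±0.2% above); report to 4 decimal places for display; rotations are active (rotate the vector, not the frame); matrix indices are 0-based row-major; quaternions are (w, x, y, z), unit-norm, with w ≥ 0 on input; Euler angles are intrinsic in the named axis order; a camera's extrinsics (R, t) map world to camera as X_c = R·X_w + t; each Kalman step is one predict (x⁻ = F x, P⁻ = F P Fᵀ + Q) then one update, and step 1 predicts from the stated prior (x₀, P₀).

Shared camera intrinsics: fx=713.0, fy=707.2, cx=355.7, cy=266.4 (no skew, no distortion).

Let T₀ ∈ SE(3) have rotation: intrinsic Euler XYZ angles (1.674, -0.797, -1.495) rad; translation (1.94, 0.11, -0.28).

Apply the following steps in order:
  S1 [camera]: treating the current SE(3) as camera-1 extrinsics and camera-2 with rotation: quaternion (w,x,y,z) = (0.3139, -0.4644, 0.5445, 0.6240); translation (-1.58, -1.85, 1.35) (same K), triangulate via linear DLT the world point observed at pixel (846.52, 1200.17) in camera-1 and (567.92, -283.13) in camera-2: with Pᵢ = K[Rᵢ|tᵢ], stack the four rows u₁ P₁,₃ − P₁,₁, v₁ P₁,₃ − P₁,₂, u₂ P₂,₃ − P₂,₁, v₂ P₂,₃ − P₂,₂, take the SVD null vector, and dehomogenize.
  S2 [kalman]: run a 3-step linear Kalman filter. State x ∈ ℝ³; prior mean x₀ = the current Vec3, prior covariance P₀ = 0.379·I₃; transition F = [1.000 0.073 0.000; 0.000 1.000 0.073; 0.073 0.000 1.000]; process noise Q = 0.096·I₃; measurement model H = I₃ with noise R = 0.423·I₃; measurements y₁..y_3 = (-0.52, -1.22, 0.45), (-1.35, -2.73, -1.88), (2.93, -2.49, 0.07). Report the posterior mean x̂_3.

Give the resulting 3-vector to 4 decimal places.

after S1 (triangulate): (-1.3710, -1.7832, -0.1825)
after S2 (kf_track): (0.3349, -2.1642, -0.4428)

result = (0.3349, -2.1642, -0.4428)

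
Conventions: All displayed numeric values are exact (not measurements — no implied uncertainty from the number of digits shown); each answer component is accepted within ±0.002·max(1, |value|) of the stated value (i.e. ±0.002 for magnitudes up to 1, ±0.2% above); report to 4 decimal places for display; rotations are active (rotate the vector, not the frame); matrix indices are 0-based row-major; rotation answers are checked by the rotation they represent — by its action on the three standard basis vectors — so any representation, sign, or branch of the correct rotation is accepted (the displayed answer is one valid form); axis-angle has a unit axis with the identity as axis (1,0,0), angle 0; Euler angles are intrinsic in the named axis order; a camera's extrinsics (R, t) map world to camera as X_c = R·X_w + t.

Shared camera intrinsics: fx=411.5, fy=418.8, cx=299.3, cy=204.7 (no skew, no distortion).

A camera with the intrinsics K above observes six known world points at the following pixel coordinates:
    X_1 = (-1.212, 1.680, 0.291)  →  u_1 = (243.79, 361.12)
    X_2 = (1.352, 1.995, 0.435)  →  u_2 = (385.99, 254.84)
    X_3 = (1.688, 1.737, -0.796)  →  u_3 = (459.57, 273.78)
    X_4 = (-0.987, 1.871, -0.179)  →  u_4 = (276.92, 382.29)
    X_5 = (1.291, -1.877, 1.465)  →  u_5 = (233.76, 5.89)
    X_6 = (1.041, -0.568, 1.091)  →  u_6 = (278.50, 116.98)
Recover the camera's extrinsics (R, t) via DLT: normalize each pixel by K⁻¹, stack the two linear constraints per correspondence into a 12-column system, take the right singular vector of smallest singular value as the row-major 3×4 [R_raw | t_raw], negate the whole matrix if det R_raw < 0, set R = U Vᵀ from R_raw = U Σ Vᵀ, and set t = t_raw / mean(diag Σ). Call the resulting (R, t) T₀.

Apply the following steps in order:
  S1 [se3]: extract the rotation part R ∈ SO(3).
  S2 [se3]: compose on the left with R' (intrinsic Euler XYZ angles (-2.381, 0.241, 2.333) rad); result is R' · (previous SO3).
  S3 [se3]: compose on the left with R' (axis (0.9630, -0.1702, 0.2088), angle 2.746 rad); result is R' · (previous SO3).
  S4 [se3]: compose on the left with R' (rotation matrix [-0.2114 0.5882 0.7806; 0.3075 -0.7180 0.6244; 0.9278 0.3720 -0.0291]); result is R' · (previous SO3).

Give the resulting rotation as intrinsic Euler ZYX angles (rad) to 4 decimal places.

rotation (euler_zyx) = (-0.3979, -0.2319, -1.4293)

source (pnp_recover): camera pose = R=[0.7921 0.4152 -0.4474; -0.5917 0.7022 -0.3959; 0.1498 0.5783 0.8019], t=(-0.3701, 0.3298, 4.6291)
after S1 (rot_of_se3): [0.7921 0.4152 -0.4474; -0.5917 0.7022 -0.3959; 0.1498 0.5783 0.8019]
after S2 (compose_so3): [-0.0797 -0.6337 0.7695; -0.5912 0.6516 0.4753; -0.8026 -0.4170 -0.4266]
after S3 (compose_so3): [-0.0924 -0.9369 0.3371; 0.8840 -0.2329 -0.4052; 0.4582 0.2606 0.8498]
after S4 (compose_so3): [0.8972 0.2644 0.3537; -0.3771 0.0419 0.9252; 0.2299 -0.9635 0.1373]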